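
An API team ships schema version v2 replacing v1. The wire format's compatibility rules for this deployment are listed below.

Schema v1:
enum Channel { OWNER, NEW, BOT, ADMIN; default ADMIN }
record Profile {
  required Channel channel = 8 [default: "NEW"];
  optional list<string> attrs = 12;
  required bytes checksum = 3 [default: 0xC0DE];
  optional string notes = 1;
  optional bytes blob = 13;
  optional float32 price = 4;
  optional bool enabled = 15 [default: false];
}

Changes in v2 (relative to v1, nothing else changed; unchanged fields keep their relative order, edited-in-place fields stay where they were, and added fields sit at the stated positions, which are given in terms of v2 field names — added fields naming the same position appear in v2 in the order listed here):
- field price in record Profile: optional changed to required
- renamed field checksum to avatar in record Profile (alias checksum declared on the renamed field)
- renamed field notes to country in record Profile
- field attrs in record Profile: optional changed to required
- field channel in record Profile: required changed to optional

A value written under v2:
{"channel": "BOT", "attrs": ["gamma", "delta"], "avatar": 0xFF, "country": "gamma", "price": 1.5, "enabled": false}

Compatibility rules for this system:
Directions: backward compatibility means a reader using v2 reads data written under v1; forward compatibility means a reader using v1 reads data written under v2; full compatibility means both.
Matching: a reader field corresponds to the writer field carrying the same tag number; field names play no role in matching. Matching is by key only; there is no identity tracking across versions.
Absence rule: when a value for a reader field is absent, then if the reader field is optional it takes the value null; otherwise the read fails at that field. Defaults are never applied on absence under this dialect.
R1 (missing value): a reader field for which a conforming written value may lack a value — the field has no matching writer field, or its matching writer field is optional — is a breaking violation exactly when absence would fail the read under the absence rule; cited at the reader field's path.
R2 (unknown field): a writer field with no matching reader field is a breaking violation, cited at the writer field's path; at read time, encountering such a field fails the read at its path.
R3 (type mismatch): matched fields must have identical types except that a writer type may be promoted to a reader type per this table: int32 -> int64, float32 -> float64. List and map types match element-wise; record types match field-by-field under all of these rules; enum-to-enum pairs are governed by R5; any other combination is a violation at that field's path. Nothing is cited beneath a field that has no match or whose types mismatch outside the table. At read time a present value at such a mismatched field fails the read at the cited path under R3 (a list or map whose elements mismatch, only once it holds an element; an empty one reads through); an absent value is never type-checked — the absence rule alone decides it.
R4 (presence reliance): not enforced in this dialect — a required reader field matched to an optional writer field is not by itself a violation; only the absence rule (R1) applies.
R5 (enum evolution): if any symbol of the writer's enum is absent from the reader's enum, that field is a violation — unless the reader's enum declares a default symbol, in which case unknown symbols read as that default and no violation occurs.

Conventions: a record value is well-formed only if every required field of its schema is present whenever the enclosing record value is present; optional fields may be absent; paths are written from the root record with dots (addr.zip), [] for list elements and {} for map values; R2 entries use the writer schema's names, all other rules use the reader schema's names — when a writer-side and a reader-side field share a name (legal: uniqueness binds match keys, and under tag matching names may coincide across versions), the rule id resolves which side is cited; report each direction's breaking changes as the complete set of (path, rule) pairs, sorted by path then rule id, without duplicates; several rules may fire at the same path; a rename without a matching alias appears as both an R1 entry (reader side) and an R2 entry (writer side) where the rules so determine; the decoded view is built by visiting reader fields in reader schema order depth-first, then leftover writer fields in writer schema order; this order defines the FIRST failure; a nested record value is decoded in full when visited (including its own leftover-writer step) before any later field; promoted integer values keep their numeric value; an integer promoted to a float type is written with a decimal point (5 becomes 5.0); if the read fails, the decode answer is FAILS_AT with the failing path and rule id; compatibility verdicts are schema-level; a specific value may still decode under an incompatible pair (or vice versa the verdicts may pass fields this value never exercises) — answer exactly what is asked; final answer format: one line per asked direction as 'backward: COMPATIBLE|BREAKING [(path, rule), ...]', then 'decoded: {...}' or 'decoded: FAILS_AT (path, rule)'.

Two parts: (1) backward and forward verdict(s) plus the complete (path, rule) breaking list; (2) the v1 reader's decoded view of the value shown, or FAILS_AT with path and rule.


backward: BREAKING [(attrs, R1), (price, R1)]; forward: BREAKING [(channel, R1)]; decoded: {"channel": "BOT", "attrs": ["gamma", "delta"], "checksum": 0xFF, "notes": "gamma", "blob": null, "price": 1.5, "enabled": false}

each type pair in Profile: writer, then reader
backward on Profile — v2 reading data written by v1:
  channel: Channel -> Channel, writer required; from channel
  attrs: list<string> -> list<string>, writer optional; from attrs
  avatar: bytes -> bytes, writer required; from checksum
  country: string -> string, writer optional; from notes
  blob: bytes -> bytes, writer optional; from blob
  price: float32 -> float32, writer optional; from price
  enabled: bool -> bool, writer optional; from enabled
  R1 fires at attrs
  R1 fires at price
  => 2 violation(s): backward is BREAKING for Profile
forward on Profile — v1 reading data written by v2:
  channel: Channel -> Channel, writer optional; from channel
  attrs: list<string> -> list<string>, writer required; from attrs
  checksum: bytes -> bytes, writer required; from avatar
  notes: string -> string, writer optional; from country
  blob: bytes -> bytes, writer optional; from blob
  price: float32 -> float32, writer required; from price
  enabled: bool -> bool, writer optional; from enabled
  R1 fires at channel
  => 1 violation(s): forward is BREAKING for Profile
decode (reader v1):
  channel := "BOT"
  attrs := ["gamma", "delta"]
  checksum := 0xFF (from writer avatar)
  notes := "gamma" (from writer country)
  blob := null (absent, optional -> null)
  price := 1.5
  enabled := false
  => decoded: {"channel": "BOT", "attrs": ["gamma", "delta"], "checksum": 0xFF, "notes": "gamma", "blob": null, "price": 1.5, "enabled": false}


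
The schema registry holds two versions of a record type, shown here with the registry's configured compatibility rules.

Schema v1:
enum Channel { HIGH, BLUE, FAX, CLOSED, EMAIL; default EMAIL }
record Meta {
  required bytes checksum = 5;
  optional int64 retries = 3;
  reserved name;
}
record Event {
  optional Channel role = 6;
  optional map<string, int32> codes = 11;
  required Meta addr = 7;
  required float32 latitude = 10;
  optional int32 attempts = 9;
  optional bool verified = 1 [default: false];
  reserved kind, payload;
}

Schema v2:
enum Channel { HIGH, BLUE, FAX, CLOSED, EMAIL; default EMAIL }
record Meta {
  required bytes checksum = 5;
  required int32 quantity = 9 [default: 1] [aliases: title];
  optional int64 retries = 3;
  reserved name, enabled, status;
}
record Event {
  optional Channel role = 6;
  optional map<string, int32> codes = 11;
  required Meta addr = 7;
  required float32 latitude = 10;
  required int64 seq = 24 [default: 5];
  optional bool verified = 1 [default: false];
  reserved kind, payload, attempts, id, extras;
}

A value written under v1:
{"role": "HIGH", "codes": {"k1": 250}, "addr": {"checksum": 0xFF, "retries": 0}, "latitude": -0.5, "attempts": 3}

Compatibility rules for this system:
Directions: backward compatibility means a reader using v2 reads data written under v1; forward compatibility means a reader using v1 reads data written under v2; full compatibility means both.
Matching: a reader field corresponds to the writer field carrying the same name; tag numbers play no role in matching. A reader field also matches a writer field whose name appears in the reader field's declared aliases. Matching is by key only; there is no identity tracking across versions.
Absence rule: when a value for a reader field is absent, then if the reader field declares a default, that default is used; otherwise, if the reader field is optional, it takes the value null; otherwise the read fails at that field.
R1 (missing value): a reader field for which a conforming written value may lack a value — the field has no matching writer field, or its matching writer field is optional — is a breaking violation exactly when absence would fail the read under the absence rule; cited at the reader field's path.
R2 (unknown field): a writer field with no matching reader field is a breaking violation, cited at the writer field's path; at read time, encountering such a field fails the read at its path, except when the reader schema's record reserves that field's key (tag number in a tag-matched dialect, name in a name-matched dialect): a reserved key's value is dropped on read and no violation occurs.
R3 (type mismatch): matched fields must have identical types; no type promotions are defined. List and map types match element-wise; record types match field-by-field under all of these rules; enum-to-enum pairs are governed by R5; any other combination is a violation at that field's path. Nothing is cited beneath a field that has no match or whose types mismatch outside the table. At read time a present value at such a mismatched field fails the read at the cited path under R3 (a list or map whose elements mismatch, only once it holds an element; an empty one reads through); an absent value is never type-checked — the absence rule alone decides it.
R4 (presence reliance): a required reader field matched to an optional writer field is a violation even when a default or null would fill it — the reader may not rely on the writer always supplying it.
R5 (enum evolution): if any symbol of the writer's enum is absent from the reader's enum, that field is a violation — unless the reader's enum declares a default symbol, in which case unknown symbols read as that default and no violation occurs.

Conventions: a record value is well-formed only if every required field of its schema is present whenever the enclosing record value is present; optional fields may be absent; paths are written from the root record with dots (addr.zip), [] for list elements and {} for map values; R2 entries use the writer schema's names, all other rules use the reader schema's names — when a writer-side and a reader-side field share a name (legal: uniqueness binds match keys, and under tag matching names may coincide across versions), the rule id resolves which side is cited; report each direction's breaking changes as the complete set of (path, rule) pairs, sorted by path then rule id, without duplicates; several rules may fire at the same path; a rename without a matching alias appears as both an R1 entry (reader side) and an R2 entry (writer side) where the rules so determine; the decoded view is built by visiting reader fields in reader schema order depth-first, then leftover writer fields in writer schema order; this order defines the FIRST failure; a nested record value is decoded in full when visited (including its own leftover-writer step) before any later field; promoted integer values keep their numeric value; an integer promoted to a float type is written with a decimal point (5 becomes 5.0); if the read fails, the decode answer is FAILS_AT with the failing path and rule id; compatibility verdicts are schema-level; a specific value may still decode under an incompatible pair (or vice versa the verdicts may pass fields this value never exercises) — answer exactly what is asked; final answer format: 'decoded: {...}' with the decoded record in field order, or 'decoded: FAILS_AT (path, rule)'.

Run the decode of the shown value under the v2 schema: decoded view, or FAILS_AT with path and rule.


the writer's type comes first in each Event pair
decoding the Event value with the v2 reader:
  role := "HIGH"
  codes := {"k1": 250}
  addr.checksum := 0xFF
  addr.quantity := 1 (absent -> default)
  addr.retries := 0
  latitude := -0.5
  seq := 5 (absent -> default)
  verified := false (absent -> default)
  writer attempts: reserved -> dropped
  => decoded: {"role": "HIGH", "codes": {"k1": 250}, "addr": {"checksum": 0xFF, "quantity": 1, "retries": 0}, "latitude": -0.5, "seq": 5, "verified": false}

decoded: {"role": "HIGH", "codes": {"k1": 250}, "addr": {"checksum": 0xFF, "quantity": 1, "retries": 0}, "latitude": -0.5, "seq": 5, "verified": false}


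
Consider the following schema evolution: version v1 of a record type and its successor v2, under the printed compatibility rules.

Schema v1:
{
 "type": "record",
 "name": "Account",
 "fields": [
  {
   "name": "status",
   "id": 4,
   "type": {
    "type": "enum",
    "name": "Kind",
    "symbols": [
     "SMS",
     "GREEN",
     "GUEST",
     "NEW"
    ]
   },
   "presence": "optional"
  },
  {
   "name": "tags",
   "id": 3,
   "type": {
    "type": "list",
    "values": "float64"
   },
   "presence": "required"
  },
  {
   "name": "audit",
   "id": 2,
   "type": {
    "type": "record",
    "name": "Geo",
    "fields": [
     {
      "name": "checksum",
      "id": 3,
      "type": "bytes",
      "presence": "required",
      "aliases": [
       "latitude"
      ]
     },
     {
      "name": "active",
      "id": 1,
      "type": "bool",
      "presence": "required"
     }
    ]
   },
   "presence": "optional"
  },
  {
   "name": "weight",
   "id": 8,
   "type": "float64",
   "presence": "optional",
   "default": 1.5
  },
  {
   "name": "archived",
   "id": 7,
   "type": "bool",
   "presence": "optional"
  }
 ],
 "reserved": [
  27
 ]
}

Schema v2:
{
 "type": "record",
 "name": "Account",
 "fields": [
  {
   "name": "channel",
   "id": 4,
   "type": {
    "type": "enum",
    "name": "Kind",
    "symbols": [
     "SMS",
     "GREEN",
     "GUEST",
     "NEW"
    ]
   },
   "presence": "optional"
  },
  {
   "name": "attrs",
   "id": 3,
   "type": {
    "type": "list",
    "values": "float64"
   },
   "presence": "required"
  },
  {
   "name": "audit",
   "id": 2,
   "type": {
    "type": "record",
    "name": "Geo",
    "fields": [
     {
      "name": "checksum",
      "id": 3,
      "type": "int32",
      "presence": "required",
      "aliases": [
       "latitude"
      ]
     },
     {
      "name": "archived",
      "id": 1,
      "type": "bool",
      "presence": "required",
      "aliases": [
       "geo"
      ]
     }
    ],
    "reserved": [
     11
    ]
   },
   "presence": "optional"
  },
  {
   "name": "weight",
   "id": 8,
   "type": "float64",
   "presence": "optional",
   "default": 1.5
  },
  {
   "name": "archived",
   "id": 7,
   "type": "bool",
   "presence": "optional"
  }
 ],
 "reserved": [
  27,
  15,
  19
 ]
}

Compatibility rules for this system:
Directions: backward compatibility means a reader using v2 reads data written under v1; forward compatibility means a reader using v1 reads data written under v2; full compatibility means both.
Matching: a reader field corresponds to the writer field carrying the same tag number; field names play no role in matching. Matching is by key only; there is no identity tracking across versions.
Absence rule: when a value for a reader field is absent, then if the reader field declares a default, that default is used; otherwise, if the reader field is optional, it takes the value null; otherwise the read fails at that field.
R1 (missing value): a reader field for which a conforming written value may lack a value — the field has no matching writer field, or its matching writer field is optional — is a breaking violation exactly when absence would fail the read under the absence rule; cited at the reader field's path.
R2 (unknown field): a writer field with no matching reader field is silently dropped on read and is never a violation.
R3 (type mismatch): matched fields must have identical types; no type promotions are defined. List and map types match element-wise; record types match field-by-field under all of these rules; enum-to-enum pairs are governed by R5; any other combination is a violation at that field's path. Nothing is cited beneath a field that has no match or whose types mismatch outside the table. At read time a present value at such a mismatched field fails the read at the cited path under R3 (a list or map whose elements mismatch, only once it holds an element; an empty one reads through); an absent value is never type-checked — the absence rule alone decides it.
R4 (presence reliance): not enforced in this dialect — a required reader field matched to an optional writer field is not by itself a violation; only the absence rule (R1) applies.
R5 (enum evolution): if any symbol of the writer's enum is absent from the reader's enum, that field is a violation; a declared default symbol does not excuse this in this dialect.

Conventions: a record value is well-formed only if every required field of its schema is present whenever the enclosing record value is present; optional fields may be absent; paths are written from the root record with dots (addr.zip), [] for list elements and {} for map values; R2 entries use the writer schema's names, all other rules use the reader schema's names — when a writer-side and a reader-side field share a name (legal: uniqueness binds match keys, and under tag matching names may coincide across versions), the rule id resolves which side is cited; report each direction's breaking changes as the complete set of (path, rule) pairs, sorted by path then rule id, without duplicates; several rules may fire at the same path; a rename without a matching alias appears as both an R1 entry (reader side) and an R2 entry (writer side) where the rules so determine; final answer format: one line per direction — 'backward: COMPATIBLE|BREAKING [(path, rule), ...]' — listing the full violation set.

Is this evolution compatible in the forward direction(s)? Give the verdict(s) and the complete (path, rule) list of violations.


each type pair in Account: writer, then reader
forward on Account — v1 reading data written by v2:
  status <- channel (Kind -> Kind, writer optional)
  tags <- attrs (list<float64> -> list<float64>, writer required)
  audit <- audit (Geo -> Geo, writer optional)
  weight <- weight (float64 -> float64, writer optional)
  archived <- archived (bool -> bool, writer optional)
  audit.checksum <- audit.checksum (int32 -> bytes, writer required)
  audit.active <- audit.archived (bool -> bool, writer required)
  breaking: (audit.checksum, R3)
  => forward verdict for Account: BREAKING, 1 violation(s)
checking off the Account differences that do not matter here:
  renamed field status to channel in record Account -> triggers nothing under Account's printed rules — same verdict
  renamed field active to archived in record Geo -> triggers nothing under Account's printed rules — same verdict
  renamed field tags to attrs in record Account -> triggers nothing under Account's printed rules — same verdict

forward: BREAKING [(audit.checksum, R3)]


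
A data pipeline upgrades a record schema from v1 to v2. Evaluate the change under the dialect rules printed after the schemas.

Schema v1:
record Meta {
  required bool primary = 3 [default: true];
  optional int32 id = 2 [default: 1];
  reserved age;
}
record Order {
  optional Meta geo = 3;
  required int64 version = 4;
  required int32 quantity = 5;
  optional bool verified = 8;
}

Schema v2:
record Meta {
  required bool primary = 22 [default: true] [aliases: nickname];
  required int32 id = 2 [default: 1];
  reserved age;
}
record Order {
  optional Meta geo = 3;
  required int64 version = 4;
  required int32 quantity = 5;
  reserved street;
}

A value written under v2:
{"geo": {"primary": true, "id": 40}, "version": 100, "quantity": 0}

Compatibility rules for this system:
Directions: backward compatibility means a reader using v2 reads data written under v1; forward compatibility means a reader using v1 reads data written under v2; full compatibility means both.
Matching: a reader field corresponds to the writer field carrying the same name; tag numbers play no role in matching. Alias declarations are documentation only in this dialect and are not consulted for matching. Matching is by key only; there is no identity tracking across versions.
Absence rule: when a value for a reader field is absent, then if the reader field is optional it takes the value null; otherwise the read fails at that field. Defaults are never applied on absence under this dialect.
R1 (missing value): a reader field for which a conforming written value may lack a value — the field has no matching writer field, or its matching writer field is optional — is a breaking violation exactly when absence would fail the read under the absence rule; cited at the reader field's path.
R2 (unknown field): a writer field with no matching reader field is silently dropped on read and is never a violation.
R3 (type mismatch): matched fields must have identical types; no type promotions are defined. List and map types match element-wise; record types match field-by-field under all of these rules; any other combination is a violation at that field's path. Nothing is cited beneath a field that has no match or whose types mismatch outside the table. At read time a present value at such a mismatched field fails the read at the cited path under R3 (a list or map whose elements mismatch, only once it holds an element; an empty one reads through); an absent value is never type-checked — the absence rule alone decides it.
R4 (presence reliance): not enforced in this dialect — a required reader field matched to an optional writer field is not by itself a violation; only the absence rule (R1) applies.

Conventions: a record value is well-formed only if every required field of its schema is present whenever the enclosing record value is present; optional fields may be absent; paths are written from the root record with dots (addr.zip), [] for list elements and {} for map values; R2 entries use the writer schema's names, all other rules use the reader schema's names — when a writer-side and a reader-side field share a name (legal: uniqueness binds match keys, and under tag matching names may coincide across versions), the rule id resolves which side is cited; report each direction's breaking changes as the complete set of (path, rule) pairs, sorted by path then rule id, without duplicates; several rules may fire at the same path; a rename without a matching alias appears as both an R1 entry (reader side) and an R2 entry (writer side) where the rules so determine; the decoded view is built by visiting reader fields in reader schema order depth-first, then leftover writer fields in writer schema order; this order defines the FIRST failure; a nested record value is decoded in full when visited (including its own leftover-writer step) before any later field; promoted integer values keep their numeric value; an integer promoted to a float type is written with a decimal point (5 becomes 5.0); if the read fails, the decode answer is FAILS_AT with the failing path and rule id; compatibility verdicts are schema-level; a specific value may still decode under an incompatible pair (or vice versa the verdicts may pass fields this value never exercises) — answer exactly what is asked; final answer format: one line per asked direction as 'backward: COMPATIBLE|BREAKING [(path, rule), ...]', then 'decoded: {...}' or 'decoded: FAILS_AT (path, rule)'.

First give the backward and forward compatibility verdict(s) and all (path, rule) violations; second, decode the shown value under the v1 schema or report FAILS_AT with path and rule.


each type pair in Order: writer, then reader
backward on Order — v2 reading data written by v1:
  Meta -> Meta, writer optional: geo aligns to geo
  int64 -> int64, writer required: version aligns to version
  int32 -> int32, writer required: quantity aligns to quantity
  writer verified: unknown to reader
  bool -> bool, writer required: geo.primary aligns to geo.primary
  int32 -> int32, writer optional: geo.id aligns to geo.id
  rule R1 violated at geo.id
  => backward: BREAKING (1)
forward on Order — v1 reading data written by v2:
  Meta -> Meta, writer optional: geo aligns to geo
  int64 -> int64, writer required: version aligns to version
  int32 -> int32, writer required: quantity aligns to quantity
  verified: no writer-side match
  bool -> bool, writer required: geo.primary aligns to geo.primary
  int32 -> int32, writer required: geo.id aligns to geo.id
  => forward verdict for Order: COMPATIBLE, no violations
migrating the Order value to v1:
  geo.primary := true
  geo.id := 40
  version := 100
  quantity := 0
  verified := null (not supplied -> null)
  => decoded: {"geo": {"primary": true, "id": 40}, "version": 100, "quantity": 0, "verified": null}

backward: BREAKING [(geo.id, R1)]; forward: COMPATIBLE []; decoded: {"geo": {"primary": true, "id": 40}, "version": 100, "quantity": 0, "verified": null}


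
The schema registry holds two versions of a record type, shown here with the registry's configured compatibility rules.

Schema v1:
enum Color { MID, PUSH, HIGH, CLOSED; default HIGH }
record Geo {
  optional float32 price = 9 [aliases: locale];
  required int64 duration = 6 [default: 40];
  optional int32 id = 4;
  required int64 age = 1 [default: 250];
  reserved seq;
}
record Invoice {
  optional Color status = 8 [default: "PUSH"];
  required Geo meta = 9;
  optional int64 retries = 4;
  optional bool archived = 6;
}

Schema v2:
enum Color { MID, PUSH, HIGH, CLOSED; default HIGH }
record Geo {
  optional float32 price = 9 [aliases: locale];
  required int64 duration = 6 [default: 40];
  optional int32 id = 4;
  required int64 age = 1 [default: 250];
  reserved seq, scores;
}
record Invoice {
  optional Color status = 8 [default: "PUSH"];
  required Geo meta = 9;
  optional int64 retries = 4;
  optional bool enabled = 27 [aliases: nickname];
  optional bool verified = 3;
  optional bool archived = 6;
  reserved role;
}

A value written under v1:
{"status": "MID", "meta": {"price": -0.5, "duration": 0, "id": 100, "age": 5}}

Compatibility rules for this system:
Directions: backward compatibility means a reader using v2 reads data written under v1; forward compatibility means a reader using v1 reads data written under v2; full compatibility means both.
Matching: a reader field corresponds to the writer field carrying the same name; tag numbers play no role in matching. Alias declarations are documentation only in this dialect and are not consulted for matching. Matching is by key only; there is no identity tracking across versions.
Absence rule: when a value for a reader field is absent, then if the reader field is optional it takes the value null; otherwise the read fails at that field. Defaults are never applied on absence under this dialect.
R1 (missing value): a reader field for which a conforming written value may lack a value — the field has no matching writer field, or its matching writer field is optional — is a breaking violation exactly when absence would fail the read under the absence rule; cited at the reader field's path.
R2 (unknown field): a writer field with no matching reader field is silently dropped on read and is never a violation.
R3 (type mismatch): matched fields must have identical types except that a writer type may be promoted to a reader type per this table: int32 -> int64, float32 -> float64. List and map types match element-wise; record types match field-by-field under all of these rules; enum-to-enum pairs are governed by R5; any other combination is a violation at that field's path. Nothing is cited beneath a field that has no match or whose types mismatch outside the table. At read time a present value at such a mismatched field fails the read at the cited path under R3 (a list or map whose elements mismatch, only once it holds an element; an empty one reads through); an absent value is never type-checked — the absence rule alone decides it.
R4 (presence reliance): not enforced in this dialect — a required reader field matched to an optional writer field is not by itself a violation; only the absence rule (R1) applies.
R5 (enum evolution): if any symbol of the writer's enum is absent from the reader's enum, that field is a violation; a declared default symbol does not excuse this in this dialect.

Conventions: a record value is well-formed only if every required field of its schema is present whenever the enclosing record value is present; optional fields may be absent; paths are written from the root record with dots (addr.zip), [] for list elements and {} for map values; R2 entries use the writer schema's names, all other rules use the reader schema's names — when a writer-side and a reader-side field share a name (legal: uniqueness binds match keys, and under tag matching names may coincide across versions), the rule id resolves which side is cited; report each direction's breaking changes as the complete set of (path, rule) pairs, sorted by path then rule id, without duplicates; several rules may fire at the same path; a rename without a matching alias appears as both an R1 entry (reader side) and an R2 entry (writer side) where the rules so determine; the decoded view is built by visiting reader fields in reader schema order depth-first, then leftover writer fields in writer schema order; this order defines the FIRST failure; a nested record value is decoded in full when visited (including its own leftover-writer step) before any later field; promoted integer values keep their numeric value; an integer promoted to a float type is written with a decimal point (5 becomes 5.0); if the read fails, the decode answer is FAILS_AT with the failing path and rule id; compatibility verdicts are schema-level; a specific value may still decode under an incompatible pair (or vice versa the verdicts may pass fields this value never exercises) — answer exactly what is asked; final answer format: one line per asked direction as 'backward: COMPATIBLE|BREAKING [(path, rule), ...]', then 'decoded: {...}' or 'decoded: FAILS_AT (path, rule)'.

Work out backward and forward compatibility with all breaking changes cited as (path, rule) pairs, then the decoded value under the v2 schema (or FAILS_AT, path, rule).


each type pair in Invoice: writer, then reader
backward analysis of Invoice with v2 as reader and v1 as writer:
  status <- status (Color -> Color, writer optional)
  meta <- meta (Geo -> Geo, writer required)
  retries <- retries (int64 -> int64, writer optional)
  enabled: no writer match
  verified: no writer match
  archived <- archived (bool -> bool, writer optional)
  meta.price <- meta.price (float32 -> float32, writer optional)
  meta.duration <- meta.duration (int64 -> int64, writer required)
  meta.id <- meta.id (int32 -> int32, writer optional)
  meta.age <- meta.age (int64 -> int64, writer required)
  nothing fires on Invoice: backward is COMPATIBLE
forward analysis of Invoice with v1 as reader and v2 as writer:
  status <- status (Color -> Color, writer optional)
  meta <- meta (Geo -> Geo, writer required)
  retries <- retries (int64 -> int64, writer optional)
  archived <- archived (bool -> bool, writer optional)
  enabled (writer side), unknown to reader
  verified (writer side), unknown to reader
  meta.price <- meta.price (float32 -> float32, writer optional)
  meta.duration <- meta.duration (int64 -> int64, writer required)
  meta.id <- meta.id (int32 -> int32, writer optional)
  meta.age <- meta.age (int64 -> int64, writer required)
  nothing fires on Invoice: forward is COMPATIBLE
migrating the Invoice value to v2:
  status := "MID"
  meta.price := -0.5
  meta.duration := 0
  meta.id := 100
  meta.age := 5
  retries := null (missing; optional => null)
  enabled := null (missing; optional => null)
  verified := null (missing; optional => null)
  archived := null (missing; optional => null)
  => decoded: {"status": "MID", "meta": {"price": -0.5, "duration": 0, "id": 100, "age": 5}, "retries": null, "enabled": null, "verified": null, "archived": null}

backward: COMPATIBLE []; forward: COMPATIBLE []; decoded: {"status": "MID", "meta": {"price": -0.5, "duration": 0, "id": 100, "age": 5}, "retries": null, "enabled": null, "verified": null, "archived": null}


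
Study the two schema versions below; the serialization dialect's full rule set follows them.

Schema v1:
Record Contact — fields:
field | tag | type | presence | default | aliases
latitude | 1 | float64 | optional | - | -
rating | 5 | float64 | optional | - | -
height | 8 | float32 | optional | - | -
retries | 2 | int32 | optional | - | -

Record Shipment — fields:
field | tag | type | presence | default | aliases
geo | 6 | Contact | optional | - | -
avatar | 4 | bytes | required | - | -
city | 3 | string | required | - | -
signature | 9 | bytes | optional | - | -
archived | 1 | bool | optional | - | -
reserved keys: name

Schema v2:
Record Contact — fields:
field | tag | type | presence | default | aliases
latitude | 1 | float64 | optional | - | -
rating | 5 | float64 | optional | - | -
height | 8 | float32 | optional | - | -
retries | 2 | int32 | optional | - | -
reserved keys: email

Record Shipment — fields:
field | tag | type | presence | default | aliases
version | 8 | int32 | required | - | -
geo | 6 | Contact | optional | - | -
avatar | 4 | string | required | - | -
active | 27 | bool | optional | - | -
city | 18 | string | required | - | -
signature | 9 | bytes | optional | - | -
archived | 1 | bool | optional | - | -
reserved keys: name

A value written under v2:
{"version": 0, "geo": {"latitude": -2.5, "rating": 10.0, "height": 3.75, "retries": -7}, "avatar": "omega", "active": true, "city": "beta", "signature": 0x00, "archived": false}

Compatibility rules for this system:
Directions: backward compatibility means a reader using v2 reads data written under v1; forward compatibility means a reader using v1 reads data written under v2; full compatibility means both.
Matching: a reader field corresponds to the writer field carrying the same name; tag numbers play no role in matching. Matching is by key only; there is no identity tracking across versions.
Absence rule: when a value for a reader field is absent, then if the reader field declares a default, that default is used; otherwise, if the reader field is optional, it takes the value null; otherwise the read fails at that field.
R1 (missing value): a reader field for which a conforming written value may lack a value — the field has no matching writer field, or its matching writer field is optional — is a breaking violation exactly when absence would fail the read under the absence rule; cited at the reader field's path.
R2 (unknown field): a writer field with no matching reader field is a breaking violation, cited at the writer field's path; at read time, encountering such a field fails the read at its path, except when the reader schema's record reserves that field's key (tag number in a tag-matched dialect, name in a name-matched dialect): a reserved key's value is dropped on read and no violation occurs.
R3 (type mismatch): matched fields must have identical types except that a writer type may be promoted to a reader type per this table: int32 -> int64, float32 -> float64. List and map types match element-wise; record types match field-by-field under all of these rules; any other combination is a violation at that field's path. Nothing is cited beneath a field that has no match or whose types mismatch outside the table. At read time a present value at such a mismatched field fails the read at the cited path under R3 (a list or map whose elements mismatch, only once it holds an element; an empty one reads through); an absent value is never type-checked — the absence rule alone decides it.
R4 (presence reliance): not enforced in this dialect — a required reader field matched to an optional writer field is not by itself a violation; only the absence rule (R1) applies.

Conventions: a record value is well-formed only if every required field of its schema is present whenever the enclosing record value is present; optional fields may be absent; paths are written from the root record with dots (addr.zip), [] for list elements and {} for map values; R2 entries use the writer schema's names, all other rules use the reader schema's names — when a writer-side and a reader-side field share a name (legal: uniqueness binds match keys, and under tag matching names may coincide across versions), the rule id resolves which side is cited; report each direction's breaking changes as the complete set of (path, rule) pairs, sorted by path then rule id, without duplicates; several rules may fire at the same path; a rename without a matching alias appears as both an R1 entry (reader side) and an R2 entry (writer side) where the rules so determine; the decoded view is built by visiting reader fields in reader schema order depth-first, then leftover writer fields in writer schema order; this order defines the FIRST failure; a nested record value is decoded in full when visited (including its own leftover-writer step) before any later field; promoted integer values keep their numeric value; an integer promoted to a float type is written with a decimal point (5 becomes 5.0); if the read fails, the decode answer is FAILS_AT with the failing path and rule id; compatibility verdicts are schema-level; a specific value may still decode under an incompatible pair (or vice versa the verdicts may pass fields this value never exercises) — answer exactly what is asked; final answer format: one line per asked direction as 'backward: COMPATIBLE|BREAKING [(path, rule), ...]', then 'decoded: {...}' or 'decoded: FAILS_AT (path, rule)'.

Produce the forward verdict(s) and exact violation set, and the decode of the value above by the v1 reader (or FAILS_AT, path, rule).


each type pair in Shipment: writer, then reader
forward pass over Shipment, reader schema v1, writer schema v2:
  geo: paired with writer geo (Contact -> Contact; writer optional)
  avatar: paired with writer avatar (string -> bytes; writer required)
  city: paired with writer city (string -> string; writer required)
  signature: paired with writer signature (bytes -> bytes; writer optional)
  archived: paired with writer archived (bool -> bool; writer optional)
  writer version: unknown to reader
  writer active: unknown to reader
  geo.latitude: paired with writer geo.latitude (float64 -> float64; writer optional)
  geo.rating: paired with writer geo.rating (float64 -> float64; writer optional)
  geo.height: paired with writer geo.height (float32 -> float32; writer optional)
  geo.retries: paired with writer geo.retries (int32 -> int32; writer optional)
  R2 fires at active
  R3 fires at avatar
  R2 fires at version
  => 3 violation(s): forward is BREAKING for Shipment
decoding the Shipment value with the v1 reader:
  geo.latitude := -2.5
  geo.rating := 10.0
  geo.height := 3.75
  geo.retries := -7
  read fails at avatar under R3
  => FAILS_AT (avatar, R3)
remaining Shipment differences; none change what is asked:
  field city in record Shipment: tag 3 changed to 18 -> inert for the asked Shipment verdict: nothing fires

forward: BREAKING [(active, R2), (avatar, R3), (version, R2)]; decoded: FAILS_AT (avatar, R3)


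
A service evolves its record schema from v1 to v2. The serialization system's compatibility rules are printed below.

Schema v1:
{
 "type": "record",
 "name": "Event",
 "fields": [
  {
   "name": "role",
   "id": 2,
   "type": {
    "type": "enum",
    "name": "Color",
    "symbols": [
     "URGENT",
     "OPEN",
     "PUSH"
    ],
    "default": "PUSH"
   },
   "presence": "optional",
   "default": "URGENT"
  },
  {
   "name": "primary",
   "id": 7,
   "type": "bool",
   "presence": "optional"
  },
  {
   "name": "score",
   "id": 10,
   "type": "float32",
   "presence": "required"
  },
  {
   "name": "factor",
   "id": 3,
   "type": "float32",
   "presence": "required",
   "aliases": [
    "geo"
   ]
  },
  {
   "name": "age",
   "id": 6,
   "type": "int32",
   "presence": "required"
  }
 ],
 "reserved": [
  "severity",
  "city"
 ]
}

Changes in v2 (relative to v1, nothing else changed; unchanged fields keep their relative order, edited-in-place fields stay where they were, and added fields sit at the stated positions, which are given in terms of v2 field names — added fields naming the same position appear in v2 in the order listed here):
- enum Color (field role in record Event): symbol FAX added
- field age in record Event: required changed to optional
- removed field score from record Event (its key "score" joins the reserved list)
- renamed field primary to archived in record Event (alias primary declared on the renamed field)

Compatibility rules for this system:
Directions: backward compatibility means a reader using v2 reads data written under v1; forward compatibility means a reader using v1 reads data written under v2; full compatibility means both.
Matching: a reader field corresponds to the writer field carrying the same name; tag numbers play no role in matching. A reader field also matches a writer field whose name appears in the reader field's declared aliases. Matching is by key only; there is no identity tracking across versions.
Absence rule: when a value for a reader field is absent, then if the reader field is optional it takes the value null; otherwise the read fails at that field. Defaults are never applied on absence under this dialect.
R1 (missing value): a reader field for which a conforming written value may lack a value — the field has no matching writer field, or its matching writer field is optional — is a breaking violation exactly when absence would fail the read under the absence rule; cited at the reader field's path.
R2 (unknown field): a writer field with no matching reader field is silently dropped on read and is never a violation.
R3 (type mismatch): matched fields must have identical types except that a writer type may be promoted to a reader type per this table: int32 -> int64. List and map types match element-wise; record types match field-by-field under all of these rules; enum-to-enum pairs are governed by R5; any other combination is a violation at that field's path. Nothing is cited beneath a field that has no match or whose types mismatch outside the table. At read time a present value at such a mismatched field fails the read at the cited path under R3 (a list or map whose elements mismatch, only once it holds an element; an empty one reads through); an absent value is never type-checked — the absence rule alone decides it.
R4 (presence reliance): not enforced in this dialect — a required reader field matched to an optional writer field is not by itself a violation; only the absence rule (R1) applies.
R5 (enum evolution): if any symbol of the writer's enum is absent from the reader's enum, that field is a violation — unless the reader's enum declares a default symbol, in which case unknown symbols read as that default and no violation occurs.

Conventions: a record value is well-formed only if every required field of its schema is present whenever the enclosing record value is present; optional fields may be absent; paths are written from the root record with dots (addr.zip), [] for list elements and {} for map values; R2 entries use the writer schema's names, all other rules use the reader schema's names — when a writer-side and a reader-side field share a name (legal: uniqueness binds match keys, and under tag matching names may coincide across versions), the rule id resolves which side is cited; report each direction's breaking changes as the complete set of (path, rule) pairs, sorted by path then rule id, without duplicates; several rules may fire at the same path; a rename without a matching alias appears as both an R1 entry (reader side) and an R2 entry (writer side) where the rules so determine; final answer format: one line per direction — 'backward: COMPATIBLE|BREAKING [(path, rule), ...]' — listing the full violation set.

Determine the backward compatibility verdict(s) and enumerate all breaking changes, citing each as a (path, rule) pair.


the writer's type comes first in each Event pair
checking backward for Event: reader v2 against writer v1:
  Color -> Color, writer optional: role aligns to role
  bool -> bool, writer optional: archived aligns to primary
  float32 -> float32, writer required: factor aligns to factor
  int32 -> int32, writer required: age aligns to age
  writer field score has no reader counterpart
  => backward verdict for Event: COMPATIBLE, no violations
checking off the Event differences that do not matter here:
  enum Color (field role in record Event): symbol FAX added -> inert for the asked Event verdict: nothing fires
  field age in record Event: required changed to optional -> affects forward compatibility only, which is not asked
  removed field score from record Event (its key "score" joins the reserved list) -> affects forward compatibility only, which is not asked
  renamed field primary to archived in record Event (alias primary declared on the renamed field) -> inert for the asked Event verdict: nothing fires

backward: COMPATIBLE []
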